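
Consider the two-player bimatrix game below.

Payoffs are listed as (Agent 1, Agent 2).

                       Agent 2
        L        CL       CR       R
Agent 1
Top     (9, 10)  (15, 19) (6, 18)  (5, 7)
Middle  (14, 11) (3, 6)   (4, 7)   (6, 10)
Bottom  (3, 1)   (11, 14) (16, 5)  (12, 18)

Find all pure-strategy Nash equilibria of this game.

Pure-strategy Nash equilibria: (Top, CL); (Middle, L); (Bottom, R)

(Top, L): Agent 1 can switch to Middle (9 → 14). Not NE.
(Top, CL): Agent 1 gets 15, best alternative 11; Agent 2 gets 19, best alternative 18. No profitable deviation — NE.
(Top, CR): Agent 1 can switch to Bottom (6 → 16). Not NE.
(Top, R): Agent 1 can switch to Middle (5 → 6). Not NE.
(Middle, L): Agent 1 gets 14, best alternative 9; Agent 2 gets 11, best alternative 10. No profitable deviation — NE.
(Middle, CL): Agent 1 can switch to Top (3 → 15). Not NE.
(Middle, CR): Agent 1 can switch to Top (4 → 6). Not NE.
(Middle, R): Agent 1 can switch to Bottom (6 → 12). Not NE.
(Bottom, R): Agent 1 gets 12, best alternative 6; Agent 2 gets 18, best alternative 14. No profitable deviation — NE.
(The remaining 3 profiles each have a profitable deviation by the same check.)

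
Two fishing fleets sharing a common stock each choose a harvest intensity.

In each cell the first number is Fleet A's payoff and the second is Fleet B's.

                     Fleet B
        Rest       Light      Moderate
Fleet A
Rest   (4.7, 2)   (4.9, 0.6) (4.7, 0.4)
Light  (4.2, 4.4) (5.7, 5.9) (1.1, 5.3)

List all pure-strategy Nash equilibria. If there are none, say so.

The pure Nash equilibria are (Rest, Rest) and (Light, Light).

Fleet A against Rest: payoffs 4.7, 4.2 → best response Rest.
Fleet A against Light: payoffs 4.9, 5.7 → best response Light.
Fleet A against Moderate: payoffs 4.7, 1.1 → best response Rest.
Fleet B against Rest: payoffs 2, 0.6, 0.4 → best response Rest.
Fleet B against Light: payoffs 4.4, 5.9, 5.3 → best response Light.
Mutual best responses: (Rest, Rest); (Light, Light).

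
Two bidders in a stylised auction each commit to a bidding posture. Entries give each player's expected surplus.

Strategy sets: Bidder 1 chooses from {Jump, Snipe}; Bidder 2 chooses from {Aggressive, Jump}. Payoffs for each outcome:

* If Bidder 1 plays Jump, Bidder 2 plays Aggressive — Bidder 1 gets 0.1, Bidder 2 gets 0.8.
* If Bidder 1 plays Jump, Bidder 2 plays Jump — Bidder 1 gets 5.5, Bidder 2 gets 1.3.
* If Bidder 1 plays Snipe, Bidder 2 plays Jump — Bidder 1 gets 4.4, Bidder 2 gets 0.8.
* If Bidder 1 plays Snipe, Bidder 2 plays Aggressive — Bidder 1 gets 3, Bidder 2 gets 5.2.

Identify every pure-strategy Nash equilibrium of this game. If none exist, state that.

The pure Nash equilibria are (Jump, Jump), (Snipe, Aggressive).

(Jump, Aggressive): Bidder 1 can switch to Snipe (0.1 → 3). Not NE.
(Jump, Jump): Bidder 1 gets 5.5, best alternative 4.4; Bidder 2 gets 1.3, best alternative 0.8. No profitable deviation — NE.
(Snipe, Aggressive): Bidder 1 gets 3, best alternative 0.1; Bidder 2 gets 5.2, best alternative 0.8. No profitable deviation — NE.
(Snipe, Jump): Bidder 1 can switch to Jump (4.4 → 5.5). Not NE.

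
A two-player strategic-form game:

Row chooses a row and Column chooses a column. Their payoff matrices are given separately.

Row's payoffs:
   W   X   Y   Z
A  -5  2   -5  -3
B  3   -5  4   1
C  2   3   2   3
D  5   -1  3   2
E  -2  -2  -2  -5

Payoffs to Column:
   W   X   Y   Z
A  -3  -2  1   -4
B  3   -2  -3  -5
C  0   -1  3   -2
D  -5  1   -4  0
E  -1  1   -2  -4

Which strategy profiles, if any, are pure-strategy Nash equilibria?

No pure-strategy Nash equilibrium.

Mark each player's best response to every combination of opponents' strategies; a profile where every player is best-responding is a pure Nash equilibrium.
Row against W: payoffs -5, 3, 2, 5, -2 → best response D.
Row against X: payoffs 2, -5, 3, -1, -2 → best response C.
Row against Y: payoffs -5, 4, 2, 3, -2 → best response B.
Row against Z: payoffs -3, 1, 3, 2, -5 → best response C.
Column against A: payoffs -3, -2, 1, -4 → best response Y.
Column against B: payoffs 3, -2, -3, -5 → best response W.
Column against C: payoffs 0, -1, 3, -2 → best response Y.
Column against D: payoffs -5, 1, -4, 0 → best response X.
Column against E: payoffs -1, 1, -2, -4 → best response X.
No profile is a mutual best response for all players.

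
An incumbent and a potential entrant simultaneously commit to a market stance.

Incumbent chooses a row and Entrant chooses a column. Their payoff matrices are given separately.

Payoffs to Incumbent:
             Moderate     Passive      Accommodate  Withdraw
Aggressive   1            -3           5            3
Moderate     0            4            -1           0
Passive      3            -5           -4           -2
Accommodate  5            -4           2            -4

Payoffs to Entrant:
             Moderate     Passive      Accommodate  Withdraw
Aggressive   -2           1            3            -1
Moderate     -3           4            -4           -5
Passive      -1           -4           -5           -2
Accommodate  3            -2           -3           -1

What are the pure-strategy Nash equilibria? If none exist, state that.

Incumbent against Moderate: payoffs 1, 0, 3, 5 → best response Accommodate.
Incumbent against Passive: payoffs -3, 4, -5, -4 → best response Moderate.
Incumbent against Accommodate: payoffs 5, -1, -4, 2 → best response Aggressive.
Incumbent against Withdraw: payoffs 3, 0, -2, -4 → best response Aggressive.
Entrant against Aggressive: payoffs -2, 1, 3, -1 → best response Accommodate.
Entrant against Moderate: payoffs -3, 4, -4, -5 → best response Passive.
Entrant against Passive: payoffs -1, -4, -5, -2 → best response Moderate.
Entrant against Accommodate: payoffs 3, -2, -3, -1 → best response Moderate.
Mutual best responses: (Aggressive, Accommodate); (Moderate, Passive); (Accommodate, Moderate).

(Aggressive, Accommodate), (Moderate, Passive), (Accommodate, Moderate)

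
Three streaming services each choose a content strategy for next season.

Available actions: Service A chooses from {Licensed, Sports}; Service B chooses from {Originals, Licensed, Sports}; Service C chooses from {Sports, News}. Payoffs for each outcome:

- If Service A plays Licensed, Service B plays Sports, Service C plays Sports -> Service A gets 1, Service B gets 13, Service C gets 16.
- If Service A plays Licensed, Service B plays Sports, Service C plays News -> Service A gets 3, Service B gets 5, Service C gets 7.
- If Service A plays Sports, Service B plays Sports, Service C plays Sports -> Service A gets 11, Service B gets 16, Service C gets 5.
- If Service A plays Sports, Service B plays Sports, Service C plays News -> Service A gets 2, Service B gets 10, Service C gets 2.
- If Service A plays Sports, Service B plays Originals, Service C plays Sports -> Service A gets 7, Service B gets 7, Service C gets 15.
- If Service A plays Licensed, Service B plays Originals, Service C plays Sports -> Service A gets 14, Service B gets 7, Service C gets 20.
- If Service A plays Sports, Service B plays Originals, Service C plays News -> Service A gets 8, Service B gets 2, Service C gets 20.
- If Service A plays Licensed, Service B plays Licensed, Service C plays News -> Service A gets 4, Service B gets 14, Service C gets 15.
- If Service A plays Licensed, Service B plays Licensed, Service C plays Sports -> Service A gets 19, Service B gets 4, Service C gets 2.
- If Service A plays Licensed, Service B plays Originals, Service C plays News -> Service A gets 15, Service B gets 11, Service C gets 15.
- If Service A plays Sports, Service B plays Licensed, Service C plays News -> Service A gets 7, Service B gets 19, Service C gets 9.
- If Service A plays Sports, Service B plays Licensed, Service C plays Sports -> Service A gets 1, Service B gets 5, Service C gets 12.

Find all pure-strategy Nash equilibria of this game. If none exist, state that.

(Sports, Sports, Sports)

(Licensed, Originals, Sports): Service B can switch to Sports (7 → 13). Not NE.
(Licensed, Originals, News): Service B can switch to Licensed (11 → 14). Not NE.
(Licensed, Licensed, Sports): Service B can switch to Originals (4 → 7). Not NE.
(Licensed, Licensed, News): Service A can switch to Sports (4 → 7). Not NE.
(Licensed, Sports, Sports): Service A can switch to Sports (1 → 11). Not NE.
(Licensed, Sports, News): Service B can switch to Originals (5 → 11). Not NE.
(Sports, Originals, Sports): Service A can switch to Licensed (7 → 14). Not NE.
(Sports, Originals, News): Service A can switch to Licensed (8 → 15). Not NE.
(Sports, Licensed, Sports): Service A can switch to Licensed (1 → 19). Not NE.
(Sports, Licensed, News): Service C can switch to Sports (9 → 12). Not NE.
(Sports, Sports, Sports): Service A gets 11, best alternative 1; Service B gets 16, best alternative 7; Service C gets 5, best alternative 2. No profitable deviation — NE.
(Sports, Sports, News): Service A can switch to Licensed (2 → 3). Not NE.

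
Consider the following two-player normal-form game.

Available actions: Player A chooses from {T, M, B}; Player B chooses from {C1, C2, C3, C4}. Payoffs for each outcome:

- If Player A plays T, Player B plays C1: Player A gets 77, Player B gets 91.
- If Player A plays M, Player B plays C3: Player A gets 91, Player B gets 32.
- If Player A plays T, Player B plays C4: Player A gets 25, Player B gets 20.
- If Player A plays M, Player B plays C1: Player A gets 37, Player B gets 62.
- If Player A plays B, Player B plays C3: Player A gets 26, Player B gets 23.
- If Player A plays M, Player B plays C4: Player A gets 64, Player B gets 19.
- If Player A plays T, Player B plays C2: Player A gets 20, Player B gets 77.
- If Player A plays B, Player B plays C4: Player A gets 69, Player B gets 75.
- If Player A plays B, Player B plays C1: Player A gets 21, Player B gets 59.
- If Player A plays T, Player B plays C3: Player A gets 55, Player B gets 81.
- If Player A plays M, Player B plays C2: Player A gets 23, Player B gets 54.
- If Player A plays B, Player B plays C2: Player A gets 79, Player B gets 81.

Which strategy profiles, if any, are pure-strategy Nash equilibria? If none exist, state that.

(T, C1), (B, C2)

Player A against C1: payoffs 77, 37, 21 → best response T.
Player A against C2: payoffs 20, 23, 79 → best response B.
Player A against C3: payoffs 55, 91, 26 → best response M.
Player A against C4: payoffs 25, 64, 69 → best response B.
Player B against T: payoffs 91, 77, 81, 20 → best response C1.
Player B against M: payoffs 62, 54, 32, 19 → best response C1.
Player B against B: payoffs 59, 81, 23, 75 → best response C2.
Mutual best responses: (T, C1); (B, C2).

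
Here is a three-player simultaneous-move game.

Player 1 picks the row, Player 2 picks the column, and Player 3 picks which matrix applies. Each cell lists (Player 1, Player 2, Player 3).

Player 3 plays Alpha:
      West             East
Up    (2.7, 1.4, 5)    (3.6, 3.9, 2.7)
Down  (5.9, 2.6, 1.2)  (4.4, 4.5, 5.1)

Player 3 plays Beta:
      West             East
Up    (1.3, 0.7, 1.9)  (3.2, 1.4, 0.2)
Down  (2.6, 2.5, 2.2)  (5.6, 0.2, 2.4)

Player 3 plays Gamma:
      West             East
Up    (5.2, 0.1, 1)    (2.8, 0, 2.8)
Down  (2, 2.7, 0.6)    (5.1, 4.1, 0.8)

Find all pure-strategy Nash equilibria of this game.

(Up, West, Alpha): Player 1 can switch to Down (2.7 → 5.9). Not NE.
(Up, West, Beta): Player 1 can switch to Down (1.3 → 2.6). Not NE.
(Up, West, Gamma): Player 3 can switch to Alpha (1 → 5). Not NE.
(Up, East, Alpha): Player 1 can switch to Down (3.6 → 4.4). Not NE.
(Up, East, Beta): Player 1 can switch to Down (3.2 → 5.6). Not NE.
(Up, East, Gamma): Player 1 can switch to Down (2.8 → 5.1). Not NE.
(Down, West, Alpha): Player 2 can switch to East (2.6 → 4.5). Not NE.
(Down, West, Beta): Player 1 gets 2.6, best alternative 1.3; Player 2 gets 2.5, best alternative 0.2; Player 3 gets 2.2, best alternative 1.2. No profitable deviation — NE.
(Down, West, Gamma): Player 1 can switch to Up (2 → 5.2). Not NE.
(Down, East, Alpha): Player 1 gets 4.4, best alternative 3.6; Player 2 gets 4.5, best alternative 2.6; Player 3 gets 5.1, best alternative 2.4. No profitable deviation — NE.
(Down, East, Beta): Player 2 can switch to West (0.2 → 2.5). Not NE.
(Down, East, Gamma): Player 3 can switch to Alpha (0.8 → 5.1). Not NE.

The pure Nash equilibria are (Down, West, Beta) and (Down, East, Alpha).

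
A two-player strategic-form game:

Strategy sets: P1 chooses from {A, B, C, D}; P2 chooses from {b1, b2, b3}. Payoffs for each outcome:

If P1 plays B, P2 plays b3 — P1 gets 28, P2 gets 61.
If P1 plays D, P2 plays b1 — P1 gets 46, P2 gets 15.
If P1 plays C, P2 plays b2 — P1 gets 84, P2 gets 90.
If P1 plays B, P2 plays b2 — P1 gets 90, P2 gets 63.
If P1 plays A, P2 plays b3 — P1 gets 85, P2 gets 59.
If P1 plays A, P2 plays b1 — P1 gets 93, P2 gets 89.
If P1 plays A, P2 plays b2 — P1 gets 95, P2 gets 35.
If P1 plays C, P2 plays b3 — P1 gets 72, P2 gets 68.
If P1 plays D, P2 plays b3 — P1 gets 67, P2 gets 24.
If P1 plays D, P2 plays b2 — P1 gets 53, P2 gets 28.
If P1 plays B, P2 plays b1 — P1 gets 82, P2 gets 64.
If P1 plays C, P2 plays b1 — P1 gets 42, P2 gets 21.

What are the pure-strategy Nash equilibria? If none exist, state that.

(A, b1)

P1 against b1: payoffs 93, 82, 42, 46 → best response A.
P1 against b2: payoffs 95, 90, 84, 53 → best response A.
P1 against b3: payoffs 85, 28, 72, 67 → best response A.
P2 against A: payoffs 89, 35, 59 → best response b1.
P2 against B: payoffs 64, 63, 61 → best response b1.
P2 against C: payoffs 21, 90, 68 → best response b2.
P2 against D: payoffs 15, 28, 24 → best response b2.
Mutual best responses: (A, b1).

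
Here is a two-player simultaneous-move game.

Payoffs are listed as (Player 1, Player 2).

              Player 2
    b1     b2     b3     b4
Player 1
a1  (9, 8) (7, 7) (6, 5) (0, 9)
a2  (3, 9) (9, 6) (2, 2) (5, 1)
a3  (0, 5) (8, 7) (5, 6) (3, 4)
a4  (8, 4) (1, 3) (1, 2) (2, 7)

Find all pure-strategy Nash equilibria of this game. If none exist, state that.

none

Mark each player's best response to every combination of opponents' strategies; a profile where every player is best-responding is a pure Nash equilibrium.
Player 1 against b1: payoffs 9, 3, 0, 8 → best response a1.
Player 1 against b2: payoffs 7, 9, 8, 1 → best response a2.
Player 1 against b3: payoffs 6, 2, 5, 1 → best response a1.
Player 1 against b4: payoffs 0, 5, 3, 2 → best response a2.
Player 2 against a1: payoffs 8, 7, 5, 9 → best response b4.
Player 2 against a2: payoffs 9, 6, 2, 1 → best response b1.
Player 2 against a3: payoffs 5, 7, 6, 4 → best response b2.
Player 2 against a4: payoffs 4, 3, 2, 7 → best response b4.
No profile is a mutual best response for all players.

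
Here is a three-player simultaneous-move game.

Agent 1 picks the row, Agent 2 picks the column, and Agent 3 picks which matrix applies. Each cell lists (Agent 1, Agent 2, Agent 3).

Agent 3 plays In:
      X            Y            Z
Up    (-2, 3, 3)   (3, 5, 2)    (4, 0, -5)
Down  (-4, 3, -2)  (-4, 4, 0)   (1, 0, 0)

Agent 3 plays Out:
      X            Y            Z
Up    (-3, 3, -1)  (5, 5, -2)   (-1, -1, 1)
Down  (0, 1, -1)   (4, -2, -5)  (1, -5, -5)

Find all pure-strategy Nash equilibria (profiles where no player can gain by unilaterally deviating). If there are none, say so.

The pure Nash equilibria are (Up, Y, In), (Down, X, Out).

Agent 1 against (X, In): payoffs -2, -4 → best response Up.
Agent 1 against (X, Out): payoffs -3, 0 → best response Down.
Agent 1 against (Y, In): payoffs 3, -4 → best response Up.
Agent 1 against (Y, Out): payoffs 5, 4 → best response Up.
Agent 1 against (Z, In): payoffs 4, 1 → best response Up.
Agent 1 against (Z, Out): payoffs -1, 1 → best response Down.
Agent 2 against (Up, In): payoffs 3, 5, 0 → best response Y.
Agent 2 against (Up, Out): payoffs 3, 5, -1 → best response Y.
Agent 2 against (Down, In): payoffs 3, 4, 0 → best response Y.
Agent 2 against (Down, Out): payoffs 1, -2, -5 → best response X.
Agent 3 against (Up, X): payoffs 3, -1 → best response In.
Agent 3 against (Up, Y): payoffs 2, -2 → best response In.
Agent 3 against (Up, Z): payoffs -5, 1 → best response Out.
Agent 3 against (Down, X): payoffs -2, -1 → best response Out.
Agent 3 against (Down, Y): payoffs 0, -5 → best response In.
Agent 3 against (Down, Z): payoffs 0, -5 → best response In.
Mutual best responses: (Up, Y, In); (Down, X, Out).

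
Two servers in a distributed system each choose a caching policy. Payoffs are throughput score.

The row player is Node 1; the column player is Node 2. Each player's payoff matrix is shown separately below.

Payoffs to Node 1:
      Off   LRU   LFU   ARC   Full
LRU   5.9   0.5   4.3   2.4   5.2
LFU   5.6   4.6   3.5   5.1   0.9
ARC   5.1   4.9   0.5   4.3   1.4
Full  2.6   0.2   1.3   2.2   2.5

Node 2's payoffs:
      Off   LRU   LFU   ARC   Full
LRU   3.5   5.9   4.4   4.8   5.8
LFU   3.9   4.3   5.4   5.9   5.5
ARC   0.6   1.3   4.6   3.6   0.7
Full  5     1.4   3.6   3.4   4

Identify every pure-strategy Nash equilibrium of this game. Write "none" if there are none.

For each player, find the best response to each opponent profile; mutual best responses are the pure NE.
Node 1 against Off: payoffs 5.9, 5.6, 5.1, 2.6 → best response LRU.
Node 1 against LRU: payoffs 0.5, 4.6, 4.9, 0.2 → best response ARC.
Node 1 against LFU: payoffs 4.3, 3.5, 0.5, 1.3 → best response LRU.
Node 1 against ARC: payoffs 2.4, 5.1, 4.3, 2.2 → best response LFU.
Node 1 against Full: payoffs 5.2, 0.9, 1.4, 2.5 → best response LRU.
Node 2 against LRU: payoffs 3.5, 5.9, 4.4, 4.8, 5.8 → best response LRU.
Node 2 against LFU: payoffs 3.9, 4.3, 5.4, 5.9, 5.5 → best response ARC.
Node 2 against ARC: payoffs 0.6, 1.3, 4.6, 3.6, 0.7 → best response LFU.
Node 2 against Full: payoffs 5, 1.4, 3.6, 3.4, 4 → best response Off.
Mutual best responses: (LFU, ARC).

Pure NE: (LFU, ARC)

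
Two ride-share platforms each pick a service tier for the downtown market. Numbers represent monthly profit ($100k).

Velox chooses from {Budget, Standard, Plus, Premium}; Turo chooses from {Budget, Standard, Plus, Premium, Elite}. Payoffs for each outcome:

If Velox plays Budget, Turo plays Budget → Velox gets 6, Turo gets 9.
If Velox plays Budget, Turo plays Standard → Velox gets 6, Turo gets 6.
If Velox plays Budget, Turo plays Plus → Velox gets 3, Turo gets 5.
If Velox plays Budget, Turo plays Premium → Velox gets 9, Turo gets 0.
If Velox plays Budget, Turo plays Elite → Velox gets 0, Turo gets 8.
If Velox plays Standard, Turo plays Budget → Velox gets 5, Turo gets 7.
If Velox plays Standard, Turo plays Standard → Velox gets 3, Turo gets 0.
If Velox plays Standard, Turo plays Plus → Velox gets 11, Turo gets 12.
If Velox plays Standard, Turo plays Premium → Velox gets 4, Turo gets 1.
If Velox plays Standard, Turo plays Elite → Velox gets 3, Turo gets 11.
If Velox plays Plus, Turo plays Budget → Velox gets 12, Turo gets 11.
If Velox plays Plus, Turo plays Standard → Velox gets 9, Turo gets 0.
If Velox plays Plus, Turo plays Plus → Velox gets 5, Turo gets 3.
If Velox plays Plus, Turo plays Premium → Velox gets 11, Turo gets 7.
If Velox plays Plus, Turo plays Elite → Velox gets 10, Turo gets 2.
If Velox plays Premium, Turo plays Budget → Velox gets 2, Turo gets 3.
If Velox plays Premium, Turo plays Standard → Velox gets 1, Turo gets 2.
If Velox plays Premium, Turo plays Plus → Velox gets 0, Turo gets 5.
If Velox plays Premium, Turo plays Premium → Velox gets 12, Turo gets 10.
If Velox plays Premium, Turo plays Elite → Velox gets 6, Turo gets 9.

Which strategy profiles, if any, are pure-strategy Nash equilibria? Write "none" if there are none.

(Budget, Budget): Velox can switch to Plus (6 → 12). Not NE.
(Budget, Standard): Velox can switch to Plus (6 → 9). Not NE.
(Budget, Plus): Velox can switch to Standard (3 → 11). Not NE.
(Budget, Premium): Velox can switch to Plus (9 → 11). Not NE.
(Budget, Elite): Velox can switch to Standard (0 → 3). Not NE.
(Standard, Budget): Velox can switch to Budget (5 → 6). Not NE.
(Standard, Plus): Velox gets 11, best alternative 5; Turo gets 12, best alternative 11. No profitable deviation — NE.
(Plus, Budget): Velox gets 12, best alternative 6; Turo gets 11, best alternative 7. No profitable deviation — NE.
(Premium, Premium): Velox gets 12, best alternative 11; Turo gets 10, best alternative 9. No profitable deviation — NE.
(The remaining 11 profiles each have a profitable deviation by the same check.)

Pure-strategy Nash equilibria: (Standard, Plus), (Plus, Budget), (Premium, Premium)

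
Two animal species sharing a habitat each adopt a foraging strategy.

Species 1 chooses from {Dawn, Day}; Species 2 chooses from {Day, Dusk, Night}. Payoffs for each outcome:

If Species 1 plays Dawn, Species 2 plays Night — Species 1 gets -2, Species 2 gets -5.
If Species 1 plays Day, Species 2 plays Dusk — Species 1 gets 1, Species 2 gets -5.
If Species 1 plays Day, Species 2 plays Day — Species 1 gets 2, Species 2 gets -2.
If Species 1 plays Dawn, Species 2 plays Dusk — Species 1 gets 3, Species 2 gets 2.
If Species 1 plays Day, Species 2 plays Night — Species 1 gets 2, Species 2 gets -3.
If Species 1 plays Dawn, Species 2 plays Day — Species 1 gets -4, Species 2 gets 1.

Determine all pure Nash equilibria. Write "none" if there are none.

The pure Nash equilibria are (Dawn, Dusk), (Day, Day).

For each strategy profile, look for a profitable unilateral deviation.
(Dawn, Day): Species 1 can switch to Day (-4 → 2). Not NE.
(Dawn, Dusk): Species 1 gets 3, best alternative 1; Species 2 gets 2, best alternative 1. No profitable deviation — NE.
(Dawn, Night): Species 1 can switch to Day (-2 → 2). Not NE.
(Day, Day): Species 1 gets 2, best alternative -4; Species 2 gets -2, best alternative -3. No profitable deviation — NE.
(Day, Dusk): Species 1 can switch to Dawn (1 → 3). Not NE.
(Day, Night): Species 2 can switch to Day (-3 → -2). Not NE.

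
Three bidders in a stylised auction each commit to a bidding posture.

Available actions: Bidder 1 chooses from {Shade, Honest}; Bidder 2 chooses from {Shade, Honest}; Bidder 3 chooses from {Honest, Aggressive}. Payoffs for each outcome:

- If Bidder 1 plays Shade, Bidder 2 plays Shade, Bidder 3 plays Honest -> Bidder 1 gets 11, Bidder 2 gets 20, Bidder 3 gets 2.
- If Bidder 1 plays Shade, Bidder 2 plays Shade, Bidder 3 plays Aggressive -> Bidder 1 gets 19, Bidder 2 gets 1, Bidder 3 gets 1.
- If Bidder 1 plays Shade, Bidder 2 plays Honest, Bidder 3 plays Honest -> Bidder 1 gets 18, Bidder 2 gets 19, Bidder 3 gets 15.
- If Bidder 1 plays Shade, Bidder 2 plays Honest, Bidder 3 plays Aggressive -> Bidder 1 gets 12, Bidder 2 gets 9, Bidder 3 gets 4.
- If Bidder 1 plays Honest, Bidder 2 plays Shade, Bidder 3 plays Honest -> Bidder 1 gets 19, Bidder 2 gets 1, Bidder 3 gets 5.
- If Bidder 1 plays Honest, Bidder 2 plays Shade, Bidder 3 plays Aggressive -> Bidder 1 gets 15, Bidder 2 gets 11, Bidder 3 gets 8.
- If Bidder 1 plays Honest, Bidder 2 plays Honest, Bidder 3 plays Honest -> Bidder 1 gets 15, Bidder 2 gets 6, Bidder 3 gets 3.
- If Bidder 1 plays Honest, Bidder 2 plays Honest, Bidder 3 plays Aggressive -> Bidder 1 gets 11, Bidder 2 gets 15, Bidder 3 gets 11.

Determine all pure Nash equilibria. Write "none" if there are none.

none

For each player, find the best response to each opponent profile; mutual best responses are the pure NE.
Bidder 1 against (Shade, Honest): payoffs 11, 19 → best response Honest.
Bidder 1 against (Shade, Aggressive): payoffs 19, 15 → best response Shade.
Bidder 1 against (Honest, Honest): payoffs 18, 15 → best response Shade.
Bidder 1 against (Honest, Aggressive): payoffs 12, 11 → best response Shade.
Bidder 2 against (Shade, Honest): payoffs 20, 19 → best response Shade.
Bidder 2 against (Shade, Aggressive): payoffs 1, 9 → best response Honest.
Bidder 2 against (Honest, Honest): payoffs 1, 6 → best response Honest.
Bidder 2 against (Honest, Aggressive): payoffs 11, 15 → best response Honest.
Bidder 3 against (Shade, Shade): payoffs 2, 1 → best response Honest.
Bidder 3 against (Shade, Honest): payoffs 15, 4 → best response Honest.
Bidder 3 against (Honest, Shade): payoffs 5, 8 → best response Aggressive.
Bidder 3 against (Honest, Honest): payoffs 3, 11 → best response Aggressive.
No profile is a mutual best response for all players.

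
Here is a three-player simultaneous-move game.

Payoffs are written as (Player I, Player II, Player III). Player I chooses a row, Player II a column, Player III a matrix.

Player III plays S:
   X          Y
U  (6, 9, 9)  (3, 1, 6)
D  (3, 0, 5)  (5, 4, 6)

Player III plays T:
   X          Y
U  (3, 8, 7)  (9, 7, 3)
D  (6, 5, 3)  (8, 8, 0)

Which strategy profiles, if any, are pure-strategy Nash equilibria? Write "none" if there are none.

The pure Nash equilibria are (U, X, S) and (D, Y, S).

For each player, find the best response to each opponent profile; mutual best responses are the pure NE.
Player I against (X, S): payoffs 6, 3 → best response U.
Player I against (X, T): payoffs 3, 6 → best response D.
Player I against (Y, S): payoffs 3, 5 → best response D.
Player I against (Y, T): payoffs 9, 8 → best response U.
Player II against (U, S): payoffs 9, 1 → best response X.
Player II against (U, T): payoffs 8, 7 → best response X.
Player II against (D, S): payoffs 0, 4 → best response Y.
Player II against (D, T): payoffs 5, 8 → best response Y.
Player III against (U, X): payoffs 9, 7 → best response S.
Player III against (U, Y): payoffs 6, 3 → best response S.
Player III against (D, X): payoffs 5, 3 → best response S.
Player III against (D, Y): payoffs 6, 0 → best response S.
Mutual best responses: (U, X, S); (D, Y, S).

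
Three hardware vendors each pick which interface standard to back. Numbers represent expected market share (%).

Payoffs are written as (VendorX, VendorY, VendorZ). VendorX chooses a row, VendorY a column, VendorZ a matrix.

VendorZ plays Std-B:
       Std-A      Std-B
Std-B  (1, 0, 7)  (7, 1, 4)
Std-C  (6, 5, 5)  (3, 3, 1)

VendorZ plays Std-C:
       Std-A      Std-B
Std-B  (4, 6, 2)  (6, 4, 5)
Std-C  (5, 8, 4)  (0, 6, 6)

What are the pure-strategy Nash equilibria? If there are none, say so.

(Std-C, Std-A, Std-B)

VendorX against (Std-A, Std-B): payoffs 1, 6 → best response Std-C.
VendorX against (Std-A, Std-C): payoffs 4, 5 → best response Std-C.
VendorX against (Std-B, Std-B): payoffs 7, 3 → best response Std-B.
VendorX against (Std-B, Std-C): payoffs 6, 0 → best response Std-B.
VendorY against (Std-B, Std-B): payoffs 0, 1 → best response Std-B.
VendorY against (Std-B, Std-C): payoffs 6, 4 → best response Std-A.
VendorY against (Std-C, Std-B): payoffs 5, 3 → best response Std-A.
VendorY against (Std-C, Std-C): payoffs 8, 6 → best response Std-A.
VendorZ against (Std-B, Std-A): payoffs 7, 2 → best response Std-B.
VendorZ against (Std-B, Std-B): payoffs 4, 5 → best response Std-C.
VendorZ against (Std-C, Std-A): payoffs 5, 4 → best response Std-B.
VendorZ against (Std-C, Std-B): payoffs 1, 6 → best response Std-C.
Mutual best responses: (Std-C, Std-A, Std-B).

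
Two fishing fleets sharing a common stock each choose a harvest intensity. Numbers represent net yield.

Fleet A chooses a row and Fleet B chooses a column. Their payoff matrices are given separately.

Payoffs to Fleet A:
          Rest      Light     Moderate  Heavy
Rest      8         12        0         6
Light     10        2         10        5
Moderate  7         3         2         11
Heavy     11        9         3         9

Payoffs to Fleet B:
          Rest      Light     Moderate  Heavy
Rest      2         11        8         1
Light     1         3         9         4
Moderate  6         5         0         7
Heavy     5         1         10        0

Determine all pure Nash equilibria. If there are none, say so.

Pure-strategy Nash equilibria: (Rest, Light), (Light, Moderate), (Moderate, Heavy)

(Rest, Rest): Fleet A can switch to Light (8 → 10). Not NE.
(Rest, Light): Fleet A gets 12, best alternative 9; Fleet B gets 11, best alternative 8. No profitable deviation — NE.
(Rest, Moderate): Fleet A can switch to Light (0 → 10). Not NE.
(Rest, Heavy): Fleet A can switch to Moderate (6 → 11). Not NE.
(Light, Rest): Fleet A can switch to Heavy (10 → 11). Not NE.
(Light, Light): Fleet A can switch to Rest (2 → 12). Not NE.
(Light, Moderate): Fleet A gets 10, best alternative 3; Fleet B gets 9, best alternative 4. No profitable deviation — NE.
(Light, Heavy): Fleet A can switch to Rest (5 → 6). Not NE.
(Moderate, Rest): Fleet A can switch to Rest (7 → 8). Not NE.
(Moderate, Light): Fleet A can switch to Rest (3 → 12). Not NE.
(Moderate, Moderate): Fleet A can switch to Light (2 → 10). Not NE.
(Moderate, Heavy): Fleet A gets 11, best alternative 9; Fleet B gets 7, best alternative 6. No profitable deviation — NE.
(Heavy, Rest): Fleet B can switch to Moderate (5 → 10). Not NE.
(Heavy, Light): Fleet A can switch to Rest (9 → 12). Not NE.
(Heavy, Moderate): Fleet A can switch to Light (3 → 10). Not NE.
(The remaining 1 profile has a profitable deviation by the same check.)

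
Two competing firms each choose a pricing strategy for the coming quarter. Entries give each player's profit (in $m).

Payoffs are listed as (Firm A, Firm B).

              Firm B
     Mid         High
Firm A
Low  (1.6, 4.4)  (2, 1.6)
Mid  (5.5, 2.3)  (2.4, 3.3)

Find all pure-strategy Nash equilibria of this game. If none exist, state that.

The unique pure-strategy Nash equilibrium is (Mid, High).

Firm A against Mid: payoffs 1.6, 5.5 → best response Mid.
Firm A against High: payoffs 2, 2.4 → best response Mid.
Firm B against Low: payoffs 4.4, 1.6 → best response Mid.
Firm B against Mid: payoffs 2.3, 3.3 → best response High.
Mutual best responses: (Mid, High).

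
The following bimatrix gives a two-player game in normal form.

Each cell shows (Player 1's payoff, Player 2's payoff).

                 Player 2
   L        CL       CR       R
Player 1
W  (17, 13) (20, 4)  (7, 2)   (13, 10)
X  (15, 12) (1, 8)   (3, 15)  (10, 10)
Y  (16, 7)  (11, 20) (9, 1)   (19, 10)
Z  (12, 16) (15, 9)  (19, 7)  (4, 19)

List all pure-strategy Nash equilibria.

Player 1 against L: payoffs 17, 15, 16, 12 → best response W.
Player 1 against CL: payoffs 20, 1, 11, 15 → best response W.
Player 1 against CR: payoffs 7, 3, 9, 19 → best response Z.
Player 1 against R: payoffs 13, 10, 19, 4 → best response Y.
Player 2 against W: payoffs 13, 4, 2, 10 → best response L.
Player 2 against X: payoffs 12, 8, 15, 10 → best response CR.
Player 2 against Y: payoffs 7, 20, 1, 10 → best response CL.
Player 2 against Z: payoffs 16, 9, 7, 19 → best response R.
Mutual best responses: (W, L).

The unique pure-strategy Nash equilibrium is (W, L).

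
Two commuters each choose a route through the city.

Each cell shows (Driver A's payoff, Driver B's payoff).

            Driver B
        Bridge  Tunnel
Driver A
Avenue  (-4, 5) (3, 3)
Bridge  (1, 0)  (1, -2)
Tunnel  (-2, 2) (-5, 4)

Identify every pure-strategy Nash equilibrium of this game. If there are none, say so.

(Bridge, Bridge)

For each player, find the best response to each opponent profile; mutual best responses are the pure NE.
Driver A against Bridge: payoffs -4, 1, -2 → best response Bridge.
Driver A against Tunnel: payoffs 3, 1, -5 → best response Avenue.
Driver B against Avenue: payoffs 5, 3 → best response Bridge.
Driver B against Bridge: payoffs 0, -2 → best response Bridge.
Driver B against Tunnel: payoffs 2, 4 → best response Tunnel.
Mutual best responses: (Bridge, Bridge).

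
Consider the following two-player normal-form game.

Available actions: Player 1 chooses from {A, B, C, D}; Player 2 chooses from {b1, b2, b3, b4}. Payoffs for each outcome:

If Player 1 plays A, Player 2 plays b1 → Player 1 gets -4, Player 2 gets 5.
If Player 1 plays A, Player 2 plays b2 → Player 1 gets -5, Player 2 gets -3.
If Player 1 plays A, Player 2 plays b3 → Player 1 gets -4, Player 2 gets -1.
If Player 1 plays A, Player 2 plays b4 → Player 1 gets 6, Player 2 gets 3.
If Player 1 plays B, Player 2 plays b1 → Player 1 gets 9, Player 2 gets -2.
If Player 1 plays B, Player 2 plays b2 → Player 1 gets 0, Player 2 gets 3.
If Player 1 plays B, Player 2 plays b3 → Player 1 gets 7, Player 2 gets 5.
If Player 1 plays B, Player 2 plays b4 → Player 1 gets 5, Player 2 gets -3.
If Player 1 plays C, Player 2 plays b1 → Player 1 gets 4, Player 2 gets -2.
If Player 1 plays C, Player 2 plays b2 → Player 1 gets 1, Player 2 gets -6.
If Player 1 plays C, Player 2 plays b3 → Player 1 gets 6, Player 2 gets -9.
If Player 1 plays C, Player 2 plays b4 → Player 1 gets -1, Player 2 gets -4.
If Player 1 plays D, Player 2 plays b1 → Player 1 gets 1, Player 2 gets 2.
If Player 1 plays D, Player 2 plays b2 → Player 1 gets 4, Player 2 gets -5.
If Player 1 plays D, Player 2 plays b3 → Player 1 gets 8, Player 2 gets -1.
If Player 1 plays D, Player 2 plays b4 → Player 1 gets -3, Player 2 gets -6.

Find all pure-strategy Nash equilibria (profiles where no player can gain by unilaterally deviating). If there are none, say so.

No pure-strategy Nash equilibrium.

(A, b1): Player 1 can switch to B (-4 → 9). Not NE.
(A, b2): Player 1 can switch to B (-5 → 0). Not NE.
(A, b3): Player 1 can switch to B (-4 → 7). Not NE.
(A, b4): Player 2 can switch to b1 (3 → 5). Not NE.
(B, b1): Player 2 can switch to b2 (-2 → 3). Not NE.
(B, b2): Player 1 can switch to C (0 → 1). Not NE.
(The remaining 10 profiles each have a profitable deviation by the same check.)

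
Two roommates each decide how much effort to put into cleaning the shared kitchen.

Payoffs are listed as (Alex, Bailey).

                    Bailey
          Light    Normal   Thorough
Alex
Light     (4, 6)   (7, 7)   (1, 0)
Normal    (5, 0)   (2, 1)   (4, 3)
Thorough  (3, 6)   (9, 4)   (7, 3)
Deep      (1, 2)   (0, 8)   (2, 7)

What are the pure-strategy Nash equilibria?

No pure-strategy Nash equilibrium.

Alex against Light: payoffs 4, 5, 3, 1 → best response Normal.
Alex against Normal: payoffs 7, 2, 9, 0 → best response Thorough.
Alex against Thorough: payoffs 1, 4, 7, 2 → best response Thorough.
Bailey against Light: payoffs 6, 7, 0 → best response Normal.
Bailey against Normal: payoffs 0, 1, 3 → best response Thorough.
Bailey against Thorough: payoffs 6, 4, 3 → best response Light.
Bailey against Deep: payoffs 2, 8, 7 → best response Normal.
No profile is a mutual best response for all players.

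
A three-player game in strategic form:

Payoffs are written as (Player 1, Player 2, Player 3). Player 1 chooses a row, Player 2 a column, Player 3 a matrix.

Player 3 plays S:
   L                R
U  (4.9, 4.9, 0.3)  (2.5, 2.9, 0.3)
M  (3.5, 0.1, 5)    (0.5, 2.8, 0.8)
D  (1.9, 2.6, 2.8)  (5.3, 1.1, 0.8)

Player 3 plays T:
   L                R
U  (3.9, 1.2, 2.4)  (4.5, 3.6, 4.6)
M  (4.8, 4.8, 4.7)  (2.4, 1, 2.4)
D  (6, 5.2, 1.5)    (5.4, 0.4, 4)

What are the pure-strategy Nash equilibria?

There is no pure-strategy Nash equilibrium.

For each strategy profile, look for a profitable unilateral deviation.
(U, L, S): Player 3 can switch to T (0.3 → 2.4). Not NE.
(U, L, T): Player 1 can switch to M (3.9 → 4.8). Not NE.
(U, R, S): Player 1 can switch to D (2.5 → 5.3). Not NE.
(U, R, T): Player 1 can switch to D (4.5 → 5.4). Not NE.
(M, L, S): Player 1 can switch to U (3.5 → 4.9). Not NE.
(M, L, T): Player 1 can switch to D (4.8 → 6). Not NE.
(M, R, S): Player 1 can switch to U (0.5 → 2.5). Not NE.
(M, R, T): Player 1 can switch to U (2.4 → 4.5). Not NE.
(The remaining 4 profiles each have a profitable deviation by the same check.)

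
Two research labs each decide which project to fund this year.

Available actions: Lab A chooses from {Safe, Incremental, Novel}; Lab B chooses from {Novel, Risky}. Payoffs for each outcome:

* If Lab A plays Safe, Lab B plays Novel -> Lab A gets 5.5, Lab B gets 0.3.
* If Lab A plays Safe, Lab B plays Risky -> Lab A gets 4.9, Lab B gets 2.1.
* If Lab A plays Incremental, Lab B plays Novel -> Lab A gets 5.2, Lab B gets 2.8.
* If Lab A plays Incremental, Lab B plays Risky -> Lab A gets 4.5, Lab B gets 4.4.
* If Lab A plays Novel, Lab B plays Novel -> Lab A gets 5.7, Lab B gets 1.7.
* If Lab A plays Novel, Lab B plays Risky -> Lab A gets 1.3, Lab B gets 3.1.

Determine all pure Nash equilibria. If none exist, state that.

The unique pure-strategy Nash equilibrium is (Safe, Risky).

Lab A against Novel: payoffs 5.5, 5.2, 5.7 → best response Novel.
Lab A against Risky: payoffs 4.9, 4.5, 1.3 → best response Safe.
Lab B against Safe: payoffs 0.3, 2.1 → best response Risky.
Lab B against Incremental: payoffs 2.8, 4.4 → best response Risky.
Lab B against Novel: payoffs 1.7, 3.1 → best response Risky.
Mutual best responses: (Safe, Risky).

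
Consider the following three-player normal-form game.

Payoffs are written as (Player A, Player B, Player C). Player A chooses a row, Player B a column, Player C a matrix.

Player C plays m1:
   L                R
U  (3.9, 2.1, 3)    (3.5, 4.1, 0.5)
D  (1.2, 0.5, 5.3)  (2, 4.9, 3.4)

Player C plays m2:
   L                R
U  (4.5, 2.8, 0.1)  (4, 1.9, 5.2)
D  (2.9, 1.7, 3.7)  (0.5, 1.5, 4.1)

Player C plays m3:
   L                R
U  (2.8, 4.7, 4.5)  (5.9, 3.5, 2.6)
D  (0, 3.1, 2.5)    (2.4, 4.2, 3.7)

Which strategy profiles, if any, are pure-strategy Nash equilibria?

For each player, find the best response to each opponent profile; mutual best responses are the pure NE.
Player A against (L, m1): payoffs 3.9, 1.2 → best response U.
Player A against (L, m2): payoffs 4.5, 2.9 → best response U.
Player A against (L, m3): payoffs 2.8, 0 → best response U.
Player A against (R, m1): payoffs 3.5, 2 → best response U.
Player A against (R, m2): payoffs 4, 0.5 → best response U.
Player A against (R, m3): payoffs 5.9, 2.4 → best response U.
Player B against (U, m1): payoffs 2.1, 4.1 → best response R.
Player B against (U, m2): payoffs 2.8, 1.9 → best response L.
Player B against (U, m3): payoffs 4.7, 3.5 → best response L.
Player B against (D, m1): payoffs 0.5, 4.9 → best response R.
Player B against (D, m2): payoffs 1.7, 1.5 → best response L.
Player B against (D, m3): payoffs 3.1, 4.2 → best response R.
Player C against (U, L): payoffs 3, 0.1, 4.5 → best response m3.
Player C against (U, R): payoffs 0.5, 5.2, 2.6 → best response m2.
Player C against (D, L): payoffs 5.3, 3.7, 2.5 → best response m1.
Player C against (D, R): payoffs 3.4, 4.1, 3.7 → best response m2.
Mutual best responses: (U, L, m3).

The unique pure-strategy Nash equilibrium is (U, L, m3).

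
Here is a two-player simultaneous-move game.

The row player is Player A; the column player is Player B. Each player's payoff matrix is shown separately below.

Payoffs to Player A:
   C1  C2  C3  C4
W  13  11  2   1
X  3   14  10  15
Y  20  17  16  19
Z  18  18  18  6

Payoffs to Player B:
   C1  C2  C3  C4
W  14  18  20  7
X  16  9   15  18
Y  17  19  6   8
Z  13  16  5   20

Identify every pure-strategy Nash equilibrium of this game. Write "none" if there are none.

This game has no pure Nash equilibrium.

(W, C1): Player A can switch to Y (13 → 20). Not NE.
(W, C2): Player A can switch to X (11 → 14). Not NE.
(W, C3): Player A can switch to X (2 → 10). Not NE.
(W, C4): Player A can switch to X (1 → 15). Not NE.
(X, C1): Player A can switch to W (3 → 13). Not NE.
(X, C2): Player A can switch to Y (14 → 17). Not NE.
(X, C3): Player A can switch to Y (10 → 16). Not NE.
(X, C4): Player A can switch to Y (15 → 19). Not NE.
(Y, C1): Player B can switch to C2 (17 → 19). Not NE.
(Y, C2): Player A can switch to Z (17 → 18). Not NE.
(The remaining 6 profiles each have a profitable deviation by the same check.)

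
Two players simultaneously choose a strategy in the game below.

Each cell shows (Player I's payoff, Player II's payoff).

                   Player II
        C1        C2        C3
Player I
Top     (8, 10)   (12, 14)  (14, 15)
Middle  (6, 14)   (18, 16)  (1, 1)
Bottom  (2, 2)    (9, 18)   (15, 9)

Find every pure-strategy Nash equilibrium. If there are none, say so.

Pure NE: (Middle, C2)

(Top, C1): Player II can switch to C2 (10 → 14). Not NE.
(Top, C2): Player I can switch to Middle (12 → 18). Not NE.
(Top, C3): Player I can switch to Bottom (14 → 15). Not NE.
(Middle, C1): Player I can switch to Top (6 → 8). Not NE.
(Middle, C2): Player I gets 18, best alternative 12; Player II gets 16, best alternative 14. No profitable deviation — NE.
(Middle, C3): Player I can switch to Top (1 → 14). Not NE.
(Bottom, C1): Player I can switch to Top (2 → 8). Not NE.
(Bottom, C2): Player I can switch to Top (9 → 12). Not NE.
(Bottom, C3): Player II can switch to C2 (9 → 18). Not NE.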